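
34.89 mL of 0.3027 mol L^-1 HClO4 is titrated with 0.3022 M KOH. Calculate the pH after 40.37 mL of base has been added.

12.34

n(acid) = 0.3027 x 0.03489 = 0.01056 mol; n(KOH) added = 0.3022 x 0.04037 = 0.01220 mol.
Base is in excess by 0.01220 - 0.01056 = 0.001639 mol in a total volume of 0.07526 L.
[OH^-] = 0.001639/0.07526 = 0.02177 M, so pOH = 1.66 and pH = 14.00 - 1.66 = 12.34.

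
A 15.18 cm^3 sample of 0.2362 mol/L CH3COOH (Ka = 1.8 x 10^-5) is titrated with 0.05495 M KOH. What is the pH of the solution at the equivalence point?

8.70

n(CH3COOH) = 0.2362 x 0.01518 = 0.003586 mol; V(KOH) at equivalence = 0.003586/0.05495 = 0.06525 L.
At equivalence all the acid is converted to CH3COO-; total volume = 0.01518 + 0.06525 = 0.08043 L, so [CH3COO-] = 0.003586/0.08043 = 0.04458 M.
Kb = Kw/Ka = 1.0e-14 / 1.8 x 10^-5 = 5.56e-10.
[OH^-] = sqrt(Kb x [CH3COO-]) = sqrt(5.56e-10 x 0.04458) = 4.98e-6 M.
pOH = 5.30, so pH = 14.00 - 5.30 = 8.70.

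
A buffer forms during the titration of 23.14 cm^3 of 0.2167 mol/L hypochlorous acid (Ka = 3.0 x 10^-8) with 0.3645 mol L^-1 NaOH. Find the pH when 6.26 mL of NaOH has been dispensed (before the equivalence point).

7.44

Initial n(HClO) = 0.2167 x 0.02314 = 0.005014 mol.
n(NaOH) added = 0.3645 x 0.006260 = 0.002282 mol, converting that many moles of HClO to ClO-.
Remaining n(HClO) = 0.002733 mol; n(ClO-) = 0.002282 mol.
By Henderson-Hasselbalch, pH = pKa + log([A^-]/[HA]) = 7.52 + log(0.002282/0.002733) = 7.52 + (-0.08) = 7.44.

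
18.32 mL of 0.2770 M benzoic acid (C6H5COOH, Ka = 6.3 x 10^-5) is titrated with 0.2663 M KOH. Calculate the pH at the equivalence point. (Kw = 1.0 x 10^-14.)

8.67

n(C6H5COOH) = 0.2770 x 0.01832 = 0.005075 mol; V(KOH) at equivalence = 0.005075/0.2663 = 0.01906 L.
At equivalence all the acid is converted to C6H5COO-; total volume = 0.01832 + 0.01906 = 0.03738 L, so [C6H5COO-] = 0.005075/0.03738 = 0.1358 M.
Kb = Kw/Ka = 1.0e-14 / 6.3 x 10^-5 = 1.59e-10.
[OH^-] = sqrt(Kb x [C6H5COO-]) = sqrt(1.59e-10 x 0.1358) = 4.64e-6 M.
pOH = 5.33, so pH = 14.00 - 5.33 = 8.67.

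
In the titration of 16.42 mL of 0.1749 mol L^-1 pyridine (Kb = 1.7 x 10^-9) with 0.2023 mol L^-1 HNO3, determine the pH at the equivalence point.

n(C5H5N) = 0.1749 x 0.01642 = 0.002872 mol; V(HNO3) at equivalence = 0.002872/0.2023 = 0.01420 L.
At equivalence the base is fully converted to C5H5NH+; total volume = 0.03062 L, so [C5H5NH+] = 0.002872/0.03062 = 0.09380 M.
Ka(C5H5NH+) = Kw/Kb = 1.0e-14 / 1.7 x 10^-9 = 5.88e-6.
[H^+] = sqrt(Ka x [C5H5NH+]) = sqrt(5.88e-6 x 0.09380) = 0.000743 M.
pH = -log(0.000743) = 3.13.

3.13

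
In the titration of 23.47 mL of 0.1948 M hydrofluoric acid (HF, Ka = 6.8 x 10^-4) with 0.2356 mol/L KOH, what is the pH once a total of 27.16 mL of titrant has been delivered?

n(acid) = 0.1948 x 0.02347 = 0.004572 mol; n(KOH) added = 0.2356 x 0.02716 = 0.006399 mol.
Base is in excess by 0.006399 - 0.004572 = 0.001827 mol in a total volume of 0.05063 L.
[OH^-] = 0.001827/0.05063 = 0.03608 M, so pOH = 1.44 and pH = 14.00 - 1.44 = 12.56.

12.56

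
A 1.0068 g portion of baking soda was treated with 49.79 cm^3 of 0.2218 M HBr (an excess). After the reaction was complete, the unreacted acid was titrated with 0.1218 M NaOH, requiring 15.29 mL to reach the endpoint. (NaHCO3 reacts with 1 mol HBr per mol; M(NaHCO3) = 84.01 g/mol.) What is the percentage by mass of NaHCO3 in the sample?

Total n(HBr) added = 0.2218 x 0.04979 = 0.01104 mol.
n(NaOH) used = 0.1218 x 0.01529 = 0.001862 mol, which equals the excess n(HBr).
So n(HBr) consumed by the sample = 0.01104 - 0.001862 = 0.009181 mol.
n(NaHCO3) = 0.009181 / 1 = 0.009181 mol.
mass NaHCO3 = 0.009181 x 84.01 = 0.7713 g, so %NaHCO3 = 0.7713/1.0068 x 100 = 76.6%.

76.6%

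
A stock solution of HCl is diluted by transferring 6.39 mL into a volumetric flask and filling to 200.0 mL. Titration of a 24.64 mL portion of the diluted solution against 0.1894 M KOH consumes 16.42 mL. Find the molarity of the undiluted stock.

3.95 M

n(KOH) = 0.1894 x 0.01642 = 0.003110 mol.
n(HCl) in the aliquot = 0.003110 mol.
[diluted HCl] = 0.003110 / 0.02464 = 0.1262 M.
Dilution factor = 200.0/6.390 = 31.30, so [stock] = 0.1262 x 31.30 = 3.95 M.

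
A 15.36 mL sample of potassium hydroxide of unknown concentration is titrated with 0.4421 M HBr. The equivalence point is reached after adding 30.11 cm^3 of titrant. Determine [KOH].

0.867 M

n(HBr) delivered = 0.4421 x 0.03011 = 0.01331 mol.
For a 1:1 reaction, n(KOH) = 0.01331 mol.
[KOH] = 0.01331 mol / 0.01536 L = 0.867 M.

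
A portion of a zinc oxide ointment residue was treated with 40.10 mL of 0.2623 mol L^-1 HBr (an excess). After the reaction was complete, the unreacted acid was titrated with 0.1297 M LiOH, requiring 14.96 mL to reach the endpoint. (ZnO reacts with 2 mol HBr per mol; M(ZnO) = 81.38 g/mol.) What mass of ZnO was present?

0.349 g

Total n(HBr) added = 0.2623 x 0.04010 = 0.01052 mol.
n(LiOH) used = 0.1297 x 0.01496 = 0.001940 mol, which equals the excess n(HBr).
So n(HBr) consumed by the sample = 0.01052 - 0.001940 = 0.008578 mol.
n(ZnO) = 0.008578 / 2 = 0.004289 mol.
mass = 0.004289 mol x 81.38 g/mol = 0.349 g.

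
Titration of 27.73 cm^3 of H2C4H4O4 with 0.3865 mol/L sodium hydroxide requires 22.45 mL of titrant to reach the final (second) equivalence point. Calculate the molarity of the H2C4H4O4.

n(NaOH) = 0.3865 x 0.02245 = 0.008677 mol.
At the final (second) equivalence point, 2 mol OH^- react per mol H2C4H4O4, so n(H2C4H4O4) = 0.008677 / 2 = 0.004338 mol.
[H2C4H4O4] = 0.004338 / 0.02773 L = 0.156 M.

0.156 M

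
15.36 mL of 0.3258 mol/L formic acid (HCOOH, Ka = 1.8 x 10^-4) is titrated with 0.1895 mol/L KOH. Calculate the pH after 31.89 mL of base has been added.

12.34

n(acid) = 0.3258 x 0.01536 = 0.005004 mol; n(KOH) added = 0.1895 x 0.03189 = 0.006043 mol.
Base is in excess by 0.006043 - 0.005004 = 0.001039 mol in a total volume of 0.04725 L.
[OH^-] = 0.001039/0.04725 = 0.02199 M, so pOH = 1.66 and pH = 14.00 - 1.66 = 12.34.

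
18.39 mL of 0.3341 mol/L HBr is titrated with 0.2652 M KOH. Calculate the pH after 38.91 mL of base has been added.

n(acid) = 0.3341 x 0.01839 = 0.006144 mol; n(KOH) added = 0.2652 x 0.03891 = 0.01032 mol.
Base is in excess by 0.01032 - 0.006144 = 0.004175 mol in a total volume of 0.05730 L.
[OH^-] = 0.004175/0.05730 = 0.07286 M, so pOH = 1.14 and pH = 14.00 - 1.14 = 12.86.

12.86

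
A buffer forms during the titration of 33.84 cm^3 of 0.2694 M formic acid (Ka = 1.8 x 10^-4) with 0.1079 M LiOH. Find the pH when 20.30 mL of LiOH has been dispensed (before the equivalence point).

Initial n(HCOOH) = 0.2694 x 0.03384 = 0.009116 mol.
n(LiOH) added = 0.1079 x 0.02030 = 0.002190 mol, converting that many moles of HCOOH to HCOO-.
Remaining n(HCOOH) = 0.006926 mol; n(HCOO-) = 0.002190 mol.
By Henderson-Hasselbalch, pH = pKa + log([A^-]/[HA]) = 3.74 + log(0.002190/0.006926) = 3.74 + (-0.50) = 3.24.

3.24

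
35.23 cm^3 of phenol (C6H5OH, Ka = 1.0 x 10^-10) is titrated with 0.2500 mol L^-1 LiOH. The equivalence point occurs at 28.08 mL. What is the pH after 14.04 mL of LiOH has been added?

14.04 mL is exactly half the equivalence volume (28.08/2), i.e. the half-equivalence point.
There, n(HA) = n(A^-), so pH = pKa = -log(1.0 x 10^-10) = 10.00.

10.00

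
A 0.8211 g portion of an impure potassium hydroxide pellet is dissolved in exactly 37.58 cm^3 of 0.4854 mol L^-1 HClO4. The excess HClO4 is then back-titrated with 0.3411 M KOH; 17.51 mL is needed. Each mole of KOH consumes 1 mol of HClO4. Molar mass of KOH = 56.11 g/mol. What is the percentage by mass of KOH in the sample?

83.8%

Total n(HClO4) added = 0.4854 x 0.03758 = 0.01824 mol.
n(KOH) used = 0.3411 x 0.01751 = 0.005973 mol, which equals the excess n(HClO4).
So n(HClO4) consumed by the sample = 0.01824 - 0.005973 = 0.01227 mol.
n(KOH) = 0.01227 / 1 = 0.01227 mol.
mass KOH = 0.01227 x 56.11 = 0.6884 g, so %KOH = 0.6884/0.8211 x 100 = 83.8%.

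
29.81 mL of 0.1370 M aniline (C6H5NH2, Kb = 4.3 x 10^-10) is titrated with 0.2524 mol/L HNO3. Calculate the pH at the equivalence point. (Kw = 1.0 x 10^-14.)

n(C6H5NH2) = 0.1370 x 0.02981 = 0.004084 mol; V(HNO3) at equivalence = 0.004084/0.2524 = 0.01618 L.
At equivalence the base is fully converted to C6H5NH3+; total volume = 0.04599 L, so [C6H5NH3+] = 0.004084/0.04599 = 0.08880 M.
Ka(C6H5NH3+) = Kw/Kb = 1.0e-14 / 4.3 x 10^-10 = 2.33e-5.
[H^+] = sqrt(Ka x [C6H5NH3+]) = sqrt(2.33e-5 x 0.08880) = 0.00144 M.
pH = -log(0.00144) = 2.84.

2.84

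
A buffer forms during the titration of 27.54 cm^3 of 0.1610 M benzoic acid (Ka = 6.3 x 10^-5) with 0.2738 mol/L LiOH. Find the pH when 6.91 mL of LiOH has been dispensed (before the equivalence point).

Initial n(C6H5COOH) = 0.1610 x 0.02754 = 0.004434 mol.
n(LiOH) added = 0.2738 x 0.006910 = 0.001892 mol, converting that many moles of C6H5COOH to C6H5COO-.
Remaining n(C6H5COOH) = 0.002542 mol; n(C6H5COO-) = 0.001892 mol.
By Henderson-Hasselbalch, pH = pKa + log([A^-]/[HA]) = 4.20 + log(0.001892/0.002542) = 4.20 + (-0.13) = 4.07.

4.07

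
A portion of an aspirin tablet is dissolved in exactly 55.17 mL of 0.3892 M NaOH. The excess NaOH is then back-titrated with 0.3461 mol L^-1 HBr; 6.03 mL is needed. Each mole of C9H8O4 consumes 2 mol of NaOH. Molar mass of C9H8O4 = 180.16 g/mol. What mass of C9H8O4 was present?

Total n(NaOH) added = 0.3892 x 0.05517 = 0.02147 mol.
n(HBr) used = 0.3461 x 0.006030 = 0.002087 mol, which equals the excess n(NaOH).
So n(NaOH) consumed by the sample = 0.02147 - 0.002087 = 0.01939 mol.
n(C9H8O4) = 0.01939 / 2 = 0.009693 mol.
mass = 0.009693 mol x 180.16 g/mol = 1.75 g.

1.75 g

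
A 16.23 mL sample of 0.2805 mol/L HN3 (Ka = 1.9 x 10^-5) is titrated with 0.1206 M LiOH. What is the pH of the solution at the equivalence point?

n(HN3) = 0.2805 x 0.01623 = 0.004553 mol; V(LiOH) at equivalence = 0.004553/0.1206 = 0.03775 L.
At equivalence all the acid is converted to N3-; total volume = 0.01623 + 0.03775 = 0.05398 L, so [N3-] = 0.004553/0.05398 = 0.08434 M.
Kb = Kw/Ka = 1.0e-14 / 1.9 x 10^-5 = 5.26e-10.
[OH^-] = sqrt(Kb x [N3-]) = sqrt(5.26e-10 x 0.08434) = 6.66e-6 M.
pOH = 5.18, so pH = 14.00 - 5.18 = 8.82.

8.82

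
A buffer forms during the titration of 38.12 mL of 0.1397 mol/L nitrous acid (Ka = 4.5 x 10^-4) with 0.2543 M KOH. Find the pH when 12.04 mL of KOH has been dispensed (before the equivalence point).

Initial n(HNO2) = 0.1397 x 0.03812 = 0.005325 mol.
n(KOH) added = 0.2543 x 0.01204 = 0.003062 mol, converting that many moles of HNO2 to NO2-.
Remaining n(HNO2) = 0.002264 mol; n(NO2-) = 0.003062 mol.
By Henderson-Hasselbalch, pH = pKa + log([A^-]/[HA]) = 3.35 + log(0.003062/0.002264) = 3.35 + (+0.13) = 3.48.

3.48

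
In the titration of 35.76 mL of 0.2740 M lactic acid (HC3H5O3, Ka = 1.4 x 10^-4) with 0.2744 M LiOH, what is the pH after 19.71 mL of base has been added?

Initial n(HC3H5O3) = 0.2740 x 0.03576 = 0.009798 mol.
n(LiOH) added = 0.2744 x 0.01971 = 0.005408 mol, converting that many moles of HC3H5O3 to C3H5O3-.
Remaining n(HC3H5O3) = 0.004390 mol; n(C3H5O3-) = 0.005408 mol.
By Henderson-Hasselbalch, pH = pKa + log([A^-]/[HA]) = 3.85 + log(0.005408/0.004390) = 3.85 + (+0.09) = 3.94.

3.94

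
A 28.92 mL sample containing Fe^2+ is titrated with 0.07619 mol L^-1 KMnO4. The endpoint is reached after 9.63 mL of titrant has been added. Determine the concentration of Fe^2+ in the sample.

0.127 M

n(KMnO4) = 0.07619 x 0.009630 = 0.0007337 mol.
From the balanced equation, 1 mol KMnO4 reacts with 5 mol Fe^2+, so n(Fe^2+) = 0.0007337 x 5/1 = 0.003669 mol.
[Fe^2+] = 0.003669 / 0.02892 L = 0.127 M.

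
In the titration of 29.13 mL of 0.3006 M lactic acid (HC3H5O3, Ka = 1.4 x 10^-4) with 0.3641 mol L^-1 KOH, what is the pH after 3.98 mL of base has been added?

3.15

Initial n(HC3H5O3) = 0.3006 x 0.02913 = 0.008756 mol.
n(KOH) added = 0.3641 x 0.003980 = 0.001449 mol, converting that many moles of HC3H5O3 to C3H5O3-.
Remaining n(HC3H5O3) = 0.007307 mol; n(C3H5O3-) = 0.001449 mol.
By Henderson-Hasselbalch, pH = pKa + log([A^-]/[HA]) = 3.85 + log(0.001449/0.007307) = 3.85 + (-0.70) = 3.15.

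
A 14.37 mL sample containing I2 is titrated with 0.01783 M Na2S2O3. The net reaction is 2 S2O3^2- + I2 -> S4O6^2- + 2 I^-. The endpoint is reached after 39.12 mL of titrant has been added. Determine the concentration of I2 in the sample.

0.0243 M

n(Na2S2O3) = 0.01783 x 0.03912 = 0.0006975 mol.
From the balanced equation, 2 mol Na2S2O3 reacts with 1 mol I2, so n(I2) = 0.0006975 x 1/2 = 0.0003488 mol.
[I2] = 0.0003488 / 0.01437 L = 0.0243 M.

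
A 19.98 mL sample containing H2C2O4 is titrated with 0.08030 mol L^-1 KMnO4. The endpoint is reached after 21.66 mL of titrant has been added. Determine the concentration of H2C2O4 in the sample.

n(KMnO4) = 0.08030 x 0.02166 = 0.001739 mol.
From the balanced equation, 2 mol KMnO4 reacts with 5 mol H2C2O4, so n(H2C2O4) = 0.001739 x 5/2 = 0.004348 mol.
[H2C2O4] = 0.004348 / 0.01998 L = 0.218 M.

0.218 M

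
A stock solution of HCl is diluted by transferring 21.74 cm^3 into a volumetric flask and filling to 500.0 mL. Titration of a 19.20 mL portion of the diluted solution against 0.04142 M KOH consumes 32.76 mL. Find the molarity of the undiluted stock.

1.63 M

n(KOH) = 0.04142 x 0.03276 = 0.001357 mol.
n(HCl) in the aliquot = 0.001357 mol.
[diluted HCl] = 0.001357 / 0.01920 = 0.07067 M.
Dilution factor = 500.0/21.74 = 23.00, so [stock] = 0.07067 x 23.00 = 1.63 M.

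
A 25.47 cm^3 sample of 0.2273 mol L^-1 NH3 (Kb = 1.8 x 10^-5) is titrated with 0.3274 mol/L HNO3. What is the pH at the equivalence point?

n(NH3) = 0.2273 x 0.02547 = 0.005789 mol; V(HNO3) at equivalence = 0.005789/0.3274 = 0.01768 L.
At equivalence the base is fully converted to NH4+; total volume = 0.04315 L, so [NH4+] = 0.005789/0.04315 = 0.1342 M.
Ka(NH4+) = Kw/Kb = 1.0e-14 / 1.8 x 10^-5 = 5.56e-10.
[H^+] = sqrt(Ka x [NH4+]) = sqrt(5.56e-10 x 0.1342) = 8.63e-6 M.
pH = -log(8.63e-6) = 5.06.

5.06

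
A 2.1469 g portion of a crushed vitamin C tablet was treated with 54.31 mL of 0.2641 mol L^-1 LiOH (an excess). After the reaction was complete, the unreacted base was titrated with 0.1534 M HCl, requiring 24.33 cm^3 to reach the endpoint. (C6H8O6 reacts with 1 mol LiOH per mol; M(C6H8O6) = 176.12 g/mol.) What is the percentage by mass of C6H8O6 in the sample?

Total n(LiOH) added = 0.2641 x 0.05431 = 0.01434 mol.
n(HCl) used = 0.1534 x 0.02433 = 0.003732 mol, which equals the excess n(LiOH).
So n(LiOH) consumed by the sample = 0.01434 - 0.003732 = 0.01061 mol.
n(C6H8O6) = 0.01061 / 1 = 0.01061 mol.
mass C6H8O6 = 0.01061 x 176.12 = 1.869 g, so %C6H8O6 = 1.869/2.1469 x 100 = 87.0%.

87.0%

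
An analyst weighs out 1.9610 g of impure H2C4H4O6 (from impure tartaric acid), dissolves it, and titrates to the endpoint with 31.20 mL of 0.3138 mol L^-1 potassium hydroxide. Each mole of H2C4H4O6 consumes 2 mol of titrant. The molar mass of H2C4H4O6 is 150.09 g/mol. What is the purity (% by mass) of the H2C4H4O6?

n(KOH) = 0.3138 x 0.03120 = 0.009791 mol.
n(H2C4H4O6) = 0.009791 / 2 = 0.004895 mol.
mass of H2C4H4O6 = 0.004895 x 150.09 = 0.7347 g.
% purity = 0.7347 / 1.9610 x 100 = 37.5%.

37.5%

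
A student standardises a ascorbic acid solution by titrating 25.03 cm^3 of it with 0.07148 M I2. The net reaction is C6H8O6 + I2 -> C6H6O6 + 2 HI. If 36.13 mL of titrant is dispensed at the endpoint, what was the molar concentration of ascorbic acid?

0.103 M

n(I2) = 0.07148 x 0.03613 = 0.002583 mol.
From the balanced equation, 1 mol I2 reacts with 1 mol ascorbic acid, so n(ascorbic acid) = 0.002583 x 1/1 = 0.002583 mol.
[ascorbic acid] = 0.002583 / 0.02503 L = 0.103 M.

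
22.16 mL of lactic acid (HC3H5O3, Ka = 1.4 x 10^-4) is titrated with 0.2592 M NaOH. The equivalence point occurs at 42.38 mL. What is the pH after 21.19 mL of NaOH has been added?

3.85

21.19 mL is exactly half the equivalence volume (42.38/2), i.e. the half-equivalence point.
There, n(HA) = n(A^-), so pH = pKa = -log(1.4 x 10^-4) = 3.85.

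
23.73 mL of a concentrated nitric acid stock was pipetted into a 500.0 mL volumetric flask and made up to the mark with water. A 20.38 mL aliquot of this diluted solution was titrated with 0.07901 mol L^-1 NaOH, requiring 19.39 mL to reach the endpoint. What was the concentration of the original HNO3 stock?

1.58 M

n(NaOH) = 0.07901 x 0.01939 = 0.001532 mol.
n(HNO3) in the aliquot = 0.001532 mol.
[diluted HNO3] = 0.001532 / 0.02038 = 0.07517 M.
Dilution factor = 500.0/23.73 = 21.07, so [stock] = 0.07517 x 21.07 = 1.58 M.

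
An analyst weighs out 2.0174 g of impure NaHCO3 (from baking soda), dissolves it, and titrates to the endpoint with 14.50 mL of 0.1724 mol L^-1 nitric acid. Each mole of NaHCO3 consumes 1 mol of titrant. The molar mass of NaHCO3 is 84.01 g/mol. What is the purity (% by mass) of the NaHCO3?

10.4%

n(HNO3) = 0.1724 x 0.01450 = 0.002500 mol.
n(NaHCO3) = 0.002500 / 1 = 0.002500 mol.
mass of NaHCO3 = 0.002500 x 84.01 = 0.2100 g.
% purity = 0.2100 / 2.0174 x 100 = 10.4%.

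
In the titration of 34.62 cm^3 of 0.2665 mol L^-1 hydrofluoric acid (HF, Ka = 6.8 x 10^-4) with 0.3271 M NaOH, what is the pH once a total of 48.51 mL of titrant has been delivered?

n(acid) = 0.2665 x 0.03462 = 0.009226 mol; n(NaOH) added = 0.3271 x 0.04851 = 0.01587 mol.
Base is in excess by 0.01587 - 0.009226 = 0.006641 mol in a total volume of 0.08313 L.
[OH^-] = 0.006641/0.08313 = 0.07989 M, so pOH = 1.10 and pH = 14.00 - 1.10 = 12.90.

12.90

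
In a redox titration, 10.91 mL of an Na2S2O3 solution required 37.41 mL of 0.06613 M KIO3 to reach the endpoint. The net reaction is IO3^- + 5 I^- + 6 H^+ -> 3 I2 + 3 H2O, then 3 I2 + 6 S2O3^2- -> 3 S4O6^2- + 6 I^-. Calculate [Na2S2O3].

n(KIO3) = 0.06613 x 0.03741 = 0.002474 mol.
From the balanced equation, 1 mol KIO3 reacts with 6 mol Na2S2O3, so n(Na2S2O3) = 0.002474 x 6/1 = 0.01484 mol.
[Na2S2O3] = 0.01484 / 0.01091 L = 1.36 M.

1.36 M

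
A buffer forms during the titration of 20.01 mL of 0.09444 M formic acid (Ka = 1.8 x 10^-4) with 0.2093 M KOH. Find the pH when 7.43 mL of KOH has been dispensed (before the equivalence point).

4.41

Initial n(HCOOH) = 0.09444 x 0.02001 = 0.001890 mol.
n(KOH) added = 0.2093 x 0.007430 = 0.001555 mol, converting that many moles of HCOOH to HCOO-.
Remaining n(HCOOH) = 0.0003346 mol; n(HCOO-) = 0.001555 mol.
By Henderson-Hasselbalch, pH = pKa + log([A^-]/[HA]) = 3.74 + log(0.001555/0.0003346) = 3.74 + (+0.67) = 4.41.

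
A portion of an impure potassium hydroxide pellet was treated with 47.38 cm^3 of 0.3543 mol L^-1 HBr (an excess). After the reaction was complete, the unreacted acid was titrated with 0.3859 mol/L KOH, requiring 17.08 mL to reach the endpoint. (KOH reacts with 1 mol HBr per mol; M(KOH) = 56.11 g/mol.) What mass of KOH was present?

0.572 g

Total n(HBr) added = 0.3543 x 0.04738 = 0.01679 mol.
n(KOH) used = 0.3859 x 0.01708 = 0.006591 mol, which equals the excess n(HBr).
So n(HBr) consumed by the sample = 0.01679 - 0.006591 = 0.01020 mol.
n(KOH) = 0.01020 / 1 = 0.01020 mol.
mass = 0.01020 mol x 56.11 g/mol = 0.572 g.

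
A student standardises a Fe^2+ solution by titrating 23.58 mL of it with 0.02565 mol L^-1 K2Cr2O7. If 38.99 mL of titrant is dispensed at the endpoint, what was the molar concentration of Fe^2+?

0.254 M

n(K2Cr2O7) = 0.02565 x 0.03899 = 0.001000 mol.
From the balanced equation, 1 mol K2Cr2O7 reacts with 6 mol Fe^2+, so n(Fe^2+) = 0.001000 x 6/1 = 0.006001 mol.
[Fe^2+] = 0.006001 / 0.02358 L = 0.254 M.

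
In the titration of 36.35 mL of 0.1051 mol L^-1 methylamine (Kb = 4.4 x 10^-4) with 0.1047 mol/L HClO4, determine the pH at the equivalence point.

n(CH3NH2) = 0.1051 x 0.03635 = 0.003820 mol; V(HClO4) at equivalence = 0.003820/0.1047 = 0.03649 L.
At equivalence the base is fully converted to CH3NH3+; total volume = 0.07284 L, so [CH3NH3+] = 0.003820/0.07284 = 0.05245 M.
Ka(CH3NH3+) = Kw/Kb = 1.0e-14 / 4.4 x 10^-4 = 2.27e-11.
[H^+] = sqrt(Ka x [CH3NH3+]) = sqrt(2.27e-11 x 0.05245) = 1.09e-6 M.
pH = -log(1.09e-6) = 5.96.

5.96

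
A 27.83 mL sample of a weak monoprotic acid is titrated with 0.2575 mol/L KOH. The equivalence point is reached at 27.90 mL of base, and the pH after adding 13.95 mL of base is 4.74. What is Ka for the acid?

1.8 x 10^-5

13.95 mL is half of the equivalence volume, so this is the half-equivalence point where [HA] = [A^-].
At half-equivalence pH = pKa, so pKa = 4.74.
Ka = 10^(-4.74) = 1.8 x 10^-5.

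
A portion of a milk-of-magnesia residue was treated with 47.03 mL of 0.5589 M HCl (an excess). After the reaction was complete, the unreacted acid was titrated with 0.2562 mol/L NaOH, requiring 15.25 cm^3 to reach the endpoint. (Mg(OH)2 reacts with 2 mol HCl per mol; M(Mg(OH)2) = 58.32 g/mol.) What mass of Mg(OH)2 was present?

Total n(HCl) added = 0.5589 x 0.04703 = 0.02629 mol.
n(NaOH) used = 0.2562 x 0.01525 = 0.003907 mol, which equals the excess n(HCl).
So n(HCl) consumed by the sample = 0.02629 - 0.003907 = 0.02238 mol.
n(Mg(OH)2) = 0.02238 / 2 = 0.01119 mol.
mass = 0.01119 mol x 58.32 g/mol = 0.653 g.

0.653 g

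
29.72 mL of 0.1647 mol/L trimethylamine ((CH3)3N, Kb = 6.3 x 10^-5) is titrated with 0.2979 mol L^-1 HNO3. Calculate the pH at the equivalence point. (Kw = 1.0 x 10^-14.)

5.39

n((CH3)3N) = 0.1647 x 0.02972 = 0.004895 mol; V(HNO3) at equivalence = 0.004895/0.2979 = 0.01643 L.
At equivalence the base is fully converted to (CH3)3NH+; total volume = 0.04615 L, so [(CH3)3NH+] = 0.004895/0.04615 = 0.1061 M.
Ka((CH3)3NH+) = Kw/Kb = 1.0e-14 / 6.3 x 10^-5 = 1.59e-10.
[H^+] = sqrt(Ka x [(CH3)3NH+]) = sqrt(1.59e-10 x 0.1061) = 4.10e-6 M.
pH = -log(4.10e-6) = 5.39.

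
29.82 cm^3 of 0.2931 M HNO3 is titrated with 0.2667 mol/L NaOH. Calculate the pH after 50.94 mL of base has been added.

12.78

n(acid) = 0.2931 x 0.02982 = 0.008740 mol; n(NaOH) added = 0.2667 x 0.05094 = 0.01359 mol.
Base is in excess by 0.01359 - 0.008740 = 0.004845 mol in a total volume of 0.08076 L.
[OH^-] = 0.004845/0.08076 = 0.06000 M, so pOH = 1.22 and pH = 14.00 - 1.22 = 12.78.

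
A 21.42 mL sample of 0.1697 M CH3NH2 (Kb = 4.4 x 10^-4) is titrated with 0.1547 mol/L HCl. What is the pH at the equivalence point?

n(CH3NH2) = 0.1697 x 0.02142 = 0.003635 mol; V(HCl) at equivalence = 0.003635/0.1547 = 0.02350 L.
At equivalence the base is fully converted to CH3NH3+; total volume = 0.04492 L, so [CH3NH3+] = 0.003635/0.04492 = 0.08093 M.
Ka(CH3NH3+) = Kw/Kb = 1.0e-14 / 4.4 x 10^-4 = 2.27e-11.
[H^+] = sqrt(Ka x [CH3NH3+]) = sqrt(2.27e-11 x 0.08093) = 1.36e-6 M.
pH = -log(1.36e-6) = 5.87.

5.87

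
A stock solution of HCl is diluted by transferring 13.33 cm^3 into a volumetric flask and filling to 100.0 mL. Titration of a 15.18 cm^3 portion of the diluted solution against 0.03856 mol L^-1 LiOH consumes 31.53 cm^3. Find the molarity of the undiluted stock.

n(LiOH) = 0.03856 x 0.03153 = 0.001216 mol.
n(HCl) in the aliquot = 0.001216 mol.
[diluted HCl] = 0.001216 / 0.01518 = 0.08009 M.
Dilution factor = 100.0/13.33 = 7.502, so [stock] = 0.08009 x 7.502 = 0.601 M.

0.601 M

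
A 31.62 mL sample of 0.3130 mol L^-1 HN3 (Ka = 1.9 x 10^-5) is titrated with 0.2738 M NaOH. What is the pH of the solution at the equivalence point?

n(HN3) = 0.3130 x 0.03162 = 0.009897 mol; V(NaOH) at equivalence = 0.009897/0.2738 = 0.03615 L.
At equivalence all the acid is converted to N3-; total volume = 0.03162 + 0.03615 = 0.06777 L, so [N3-] = 0.009897/0.06777 = 0.1460 M.
Kb = Kw/Ka = 1.0e-14 / 1.9 x 10^-5 = 5.26e-10.
[OH^-] = sqrt(Kb x [N3-]) = sqrt(5.26e-10 x 0.1460) = 8.77e-6 M.
pOH = 5.06, so pH = 14.00 - 5.06 = 8.94.

8.94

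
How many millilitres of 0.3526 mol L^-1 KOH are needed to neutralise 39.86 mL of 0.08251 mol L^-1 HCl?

n(HCl) = 0.08251 mol/L x 0.03986 L = 0.003289 mol.
At equivalence n(KOH) = n(HCl) = 0.003289 mol.
V(KOH) = 0.003289 / 0.3526 = 0.009327 L = 9.33 mL.

9.33 mL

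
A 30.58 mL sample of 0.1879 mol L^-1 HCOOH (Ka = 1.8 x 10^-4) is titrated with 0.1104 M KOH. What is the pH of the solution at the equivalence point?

8.29

n(HCOOH) = 0.1879 x 0.03058 = 0.005746 mol; V(KOH) at equivalence = 0.005746/0.1104 = 0.05205 L.
At equivalence all the acid is converted to HCOO-; total volume = 0.03058 + 0.05205 = 0.08263 L, so [HCOO-] = 0.005746/0.08263 = 0.06954 M.
Kb = Kw/Ka = 1.0e-14 / 1.8 x 10^-4 = 5.56e-11.
[OH^-] = sqrt(Kb x [HCOO-]) = sqrt(5.56e-11 x 0.06954) = 1.97e-6 M.
pOH = 5.71, so pH = 14.00 - 5.71 = 8.29.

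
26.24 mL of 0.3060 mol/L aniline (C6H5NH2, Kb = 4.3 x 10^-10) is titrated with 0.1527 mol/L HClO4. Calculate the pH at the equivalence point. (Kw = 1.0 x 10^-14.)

n(C6H5NH2) = 0.3060 x 0.02624 = 0.008029 mol; V(HClO4) at equivalence = 0.008029/0.1527 = 0.05258 L.
At equivalence the base is fully converted to C6H5NH3+; total volume = 0.07882 L, so [C6H5NH3+] = 0.008029/0.07882 = 0.1019 M.
Ka(C6H5NH3+) = Kw/Kb = 1.0e-14 / 4.3 x 10^-10 = 2.33e-5.
[H^+] = sqrt(Ka x [C6H5NH3+]) = sqrt(2.33e-5 x 0.1019) = 0.00154 M.
pH = -log(0.00154) = 2.81.

2.81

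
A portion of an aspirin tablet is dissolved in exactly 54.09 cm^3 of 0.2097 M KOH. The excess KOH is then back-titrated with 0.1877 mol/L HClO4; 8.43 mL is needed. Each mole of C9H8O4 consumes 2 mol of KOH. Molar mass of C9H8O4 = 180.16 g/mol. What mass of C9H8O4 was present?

0.879 g

Total n(KOH) added = 0.2097 x 0.05409 = 0.01134 mol.
n(HClO4) used = 0.1877 x 0.008430 = 0.001582 mol, which equals the excess n(KOH).
So n(KOH) consumed by the sample = 0.01134 - 0.001582 = 0.009760 mol.
n(C9H8O4) = 0.009760 / 2 = 0.004880 mol.
mass = 0.004880 mol x 180.16 g/mol = 0.879 g.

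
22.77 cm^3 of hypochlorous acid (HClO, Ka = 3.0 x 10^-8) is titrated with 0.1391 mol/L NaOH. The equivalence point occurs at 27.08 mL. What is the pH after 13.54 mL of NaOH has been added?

7.52

13.54 mL is exactly half the equivalence volume (27.08/2), i.e. the half-equivalence point.
There, n(HA) = n(A^-), so pH = pKa = -log(3.0 x 10^-8) = 7.52.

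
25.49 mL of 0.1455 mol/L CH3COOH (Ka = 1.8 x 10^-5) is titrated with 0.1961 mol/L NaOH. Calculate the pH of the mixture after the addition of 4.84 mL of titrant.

Initial n(CH3COOH) = 0.1455 x 0.02549 = 0.003709 mol.
n(NaOH) added = 0.1961 x 0.004840 = 0.0009491 mol, converting that many moles of CH3COOH to CH3COO-.
Remaining n(CH3COOH) = 0.002760 mol; n(CH3COO-) = 0.0009491 mol.
By Henderson-Hasselbalch, pH = pKa + log([A^-]/[HA]) = 4.74 + log(0.0009491/0.002760) = 4.74 + (-0.46) = 4.28.

4.28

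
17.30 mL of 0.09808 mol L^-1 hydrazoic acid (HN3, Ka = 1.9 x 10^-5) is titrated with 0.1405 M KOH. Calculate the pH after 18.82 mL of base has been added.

n(acid) = 0.09808 x 0.01730 = 0.001697 mol; n(KOH) added = 0.1405 x 0.01882 = 0.002644 mol.
Base is in excess by 0.002644 - 0.001697 = 0.0009474 mol in a total volume of 0.03612 L.
[OH^-] = 0.0009474/0.03612 = 0.02623 M, so pOH = 1.58 and pH = 14.00 - 1.58 = 12.42.

12.42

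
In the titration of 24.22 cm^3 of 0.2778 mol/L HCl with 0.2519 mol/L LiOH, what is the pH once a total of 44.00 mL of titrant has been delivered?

12.81

n(acid) = 0.2778 x 0.02422 = 0.006728 mol; n(LiOH) added = 0.2519 x 0.04400 = 0.01108 mol.
Base is in excess by 0.01108 - 0.006728 = 0.004355 mol in a total volume of 0.06822 L.
[OH^-] = 0.004355/0.06822 = 0.06384 M, so pOH = 1.19 and pH = 14.00 - 1.19 = 12.81.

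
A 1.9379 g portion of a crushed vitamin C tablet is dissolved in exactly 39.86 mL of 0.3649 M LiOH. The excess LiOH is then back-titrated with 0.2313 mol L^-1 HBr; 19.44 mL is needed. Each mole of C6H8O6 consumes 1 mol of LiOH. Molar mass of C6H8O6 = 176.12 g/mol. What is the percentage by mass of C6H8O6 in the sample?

91.3%

Total n(LiOH) added = 0.3649 x 0.03986 = 0.01454 mol.
n(HBr) used = 0.2313 x 0.01944 = 0.004496 mol, which equals the excess n(LiOH).
So n(LiOH) consumed by the sample = 0.01454 - 0.004496 = 0.01005 mol.
n(C6H8O6) = 0.01005 / 1 = 0.01005 mol.
mass C6H8O6 = 0.01005 x 176.12 = 1.770 g, so %C6H8O6 = 1.770/1.9379 x 100 = 91.3%.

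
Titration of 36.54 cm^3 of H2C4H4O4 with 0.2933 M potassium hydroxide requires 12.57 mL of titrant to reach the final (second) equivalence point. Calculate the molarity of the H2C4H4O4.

n(KOH) = 0.2933 x 0.01257 = 0.003687 mol.
At the final (second) equivalence point, 2 mol OH^- react per mol H2C4H4O4, so n(H2C4H4O4) = 0.003687 / 2 = 0.001843 mol.
[H2C4H4O4] = 0.001843 / 0.03654 L = 0.0504 M.

0.0504 M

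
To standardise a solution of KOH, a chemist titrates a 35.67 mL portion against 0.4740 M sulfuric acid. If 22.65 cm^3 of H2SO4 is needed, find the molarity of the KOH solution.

n(H2SO4) delivered = 0.4740 x 0.02265 = 0.01074 mol.
The reaction is 2 KOH + 1 H2SO4, so n(KOH) = 0.01074 x 2/1 = 0.02147 mol.
[KOH] = 0.02147 mol / 0.03567 L = 0.602 M.

0.602 M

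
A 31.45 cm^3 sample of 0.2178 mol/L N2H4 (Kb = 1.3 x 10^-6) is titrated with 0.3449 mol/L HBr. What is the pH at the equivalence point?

4.49

n(N2H4) = 0.2178 x 0.03145 = 0.006850 mol; V(HBr) at equivalence = 0.006850/0.3449 = 0.01986 L.
At equivalence the base is fully converted to N2H5+; total volume = 0.05131 L, so [N2H5+] = 0.006850/0.05131 = 0.1335 M.
Ka(N2H5+) = Kw/Kb = 1.0e-14 / 1.3 x 10^-6 = 7.69e-9.
[H^+] = sqrt(Ka x [N2H5+]) = sqrt(7.69e-9 x 0.1335) = 3.20e-5 M.
pH = -log(3.20e-5) = 4.49.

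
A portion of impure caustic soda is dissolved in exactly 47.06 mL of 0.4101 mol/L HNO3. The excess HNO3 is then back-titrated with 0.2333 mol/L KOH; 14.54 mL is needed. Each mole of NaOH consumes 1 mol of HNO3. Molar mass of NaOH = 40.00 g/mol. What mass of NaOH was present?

Total n(HNO3) added = 0.4101 x 0.04706 = 0.01930 mol.
n(KOH) used = 0.2333 x 0.01454 = 0.003392 mol, which equals the excess n(HNO3).
So n(HNO3) consumed by the sample = 0.01930 - 0.003392 = 0.01591 mol.
n(NaOH) = 0.01591 / 1 = 0.01591 mol.
mass = 0.01591 mol x 40.00 g/mol = 0.636 g.

0.636 g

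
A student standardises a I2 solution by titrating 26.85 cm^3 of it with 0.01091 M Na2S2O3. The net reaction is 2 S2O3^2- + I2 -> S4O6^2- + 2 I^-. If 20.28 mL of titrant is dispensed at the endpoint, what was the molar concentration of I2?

n(Na2S2O3) = 0.01091 x 0.02028 = 0.0002213 mol.
From the balanced equation, 2 mol Na2S2O3 reacts with 1 mol I2, so n(I2) = 0.0002213 x 1/2 = 0.0001106 mol.
[I2] = 0.0001106 / 0.02685 L = 0.00412 M.

0.00412 M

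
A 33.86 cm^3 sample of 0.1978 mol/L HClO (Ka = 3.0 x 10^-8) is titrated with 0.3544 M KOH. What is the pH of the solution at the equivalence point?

10.31

n(HClO) = 0.1978 x 0.03386 = 0.006698 mol; V(KOH) at equivalence = 0.006698/0.3544 = 0.01890 L.
At equivalence all the acid is converted to ClO-; total volume = 0.03386 + 0.01890 = 0.05276 L, so [ClO-] = 0.006698/0.05276 = 0.1269 M.
Kb = Kw/Ka = 1.0e-14 / 3.0 x 10^-8 = 3.33e-7.
[OH^-] = sqrt(Kb x [ClO-]) = sqrt(3.33e-7 x 0.1269) = 0.000206 M.
pOH = 3.69, so pH = 14.00 - 3.69 = 10.31.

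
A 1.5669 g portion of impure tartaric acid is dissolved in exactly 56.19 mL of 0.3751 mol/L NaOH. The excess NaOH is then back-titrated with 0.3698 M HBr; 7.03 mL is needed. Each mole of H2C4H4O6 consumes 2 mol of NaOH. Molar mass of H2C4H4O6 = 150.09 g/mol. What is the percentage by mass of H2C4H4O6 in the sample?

Total n(NaOH) added = 0.3751 x 0.05619 = 0.02108 mol.
n(HBr) used = 0.3698 x 0.007030 = 0.002600 mol, which equals the excess n(NaOH).
So n(NaOH) consumed by the sample = 0.02108 - 0.002600 = 0.01848 mol.
n(H2C4H4O6) = 0.01848 / 2 = 0.009239 mol.
mass H2C4H4O6 = 0.009239 x 150.09 = 1.387 g, so %H2C4H4O6 = 1.387/1.5669 x 100 = 88.5%.

88.5%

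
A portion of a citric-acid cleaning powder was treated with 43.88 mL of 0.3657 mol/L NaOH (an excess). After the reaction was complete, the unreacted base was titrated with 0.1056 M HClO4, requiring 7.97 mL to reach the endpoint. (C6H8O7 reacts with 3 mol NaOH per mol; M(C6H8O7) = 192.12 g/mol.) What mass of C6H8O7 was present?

Total n(NaOH) added = 0.3657 x 0.04388 = 0.01605 mol.
n(HClO4) used = 0.1056 x 0.007970 = 0.0008416 mol, which equals the excess n(NaOH).
So n(NaOH) consumed by the sample = 0.01605 - 0.0008416 = 0.01521 mol.
n(C6H8O7) = 0.01521 / 3 = 0.005068 mol.
mass = 0.005068 mol x 192.12 g/mol = 0.974 g.

0.974 g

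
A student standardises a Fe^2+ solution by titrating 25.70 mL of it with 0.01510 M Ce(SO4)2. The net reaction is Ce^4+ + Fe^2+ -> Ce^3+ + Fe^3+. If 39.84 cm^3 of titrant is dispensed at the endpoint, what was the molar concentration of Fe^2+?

n(Ce(SO4)2) = 0.01510 x 0.03984 = 0.0006016 mol.
From the balanced equation, 1 mol Ce(SO4)2 reacts with 1 mol Fe^2+, so n(Fe^2+) = 0.0006016 x 1/1 = 0.0006016 mol.
[Fe^2+] = 0.0006016 / 0.02570 L = 0.0234 M.

0.0234 M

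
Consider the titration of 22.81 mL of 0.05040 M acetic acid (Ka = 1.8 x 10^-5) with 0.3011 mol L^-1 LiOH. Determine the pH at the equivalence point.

8.69

n(CH3COOH) = 0.05040 x 0.02281 = 0.001150 mol; V(LiOH) at equivalence = 0.001150/0.3011 = 0.003818 L.
At equivalence all the acid is converted to CH3COO-; total volume = 0.02281 + 0.003818 = 0.02663 L, so [CH3COO-] = 0.001150/0.02663 = 0.04317 M.
Kb = Kw/Ka = 1.0e-14 / 1.8 x 10^-5 = 5.56e-10.
[OH^-] = sqrt(Kb x [CH3COO-]) = sqrt(5.56e-10 x 0.04317) = 4.90e-6 M.
pOH = 5.31, so pH = 14.00 - 5.31 = 8.69.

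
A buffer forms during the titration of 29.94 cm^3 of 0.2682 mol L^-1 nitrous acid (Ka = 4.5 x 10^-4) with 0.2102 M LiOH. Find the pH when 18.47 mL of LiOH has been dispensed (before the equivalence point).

3.32

Initial n(HNO2) = 0.2682 x 0.02994 = 0.008030 mol.
n(LiOH) added = 0.2102 x 0.01847 = 0.003882 mol, converting that many moles of HNO2 to NO2-.
Remaining n(HNO2) = 0.004148 mol; n(NO2-) = 0.003882 mol.
By Henderson-Hasselbalch, pH = pKa + log([A^-]/[HA]) = 3.35 + log(0.003882/0.004148) = 3.35 + (-0.03) = 3.32.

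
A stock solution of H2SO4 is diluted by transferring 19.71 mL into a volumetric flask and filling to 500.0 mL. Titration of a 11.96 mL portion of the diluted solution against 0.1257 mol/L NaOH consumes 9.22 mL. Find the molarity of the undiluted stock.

n(NaOH) = 0.1257 x 0.009220 = 0.001159 mol.
n(H2SO4) in the aliquot = 0.001159 x 1/2 = 0.0005795 mol.
[diluted H2SO4] = 0.0005795 / 0.01196 = 0.04845 M.
Dilution factor = 500.0/19.71 = 25.37, so [stock] = 0.04845 x 25.37 = 1.23 M.

1.23 M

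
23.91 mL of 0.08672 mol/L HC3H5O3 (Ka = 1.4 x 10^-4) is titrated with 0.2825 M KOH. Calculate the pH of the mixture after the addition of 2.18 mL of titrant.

3.48

Initial n(HC3H5O3) = 0.08672 x 0.02391 = 0.002073 mol.
n(KOH) added = 0.2825 x 0.002180 = 0.0006159 mol, converting that many moles of HC3H5O3 to C3H5O3-.
Remaining n(HC3H5O3) = 0.001458 mol; n(C3H5O3-) = 0.0006159 mol.
By Henderson-Hasselbalch, pH = pKa + log([A^-]/[HA]) = 3.85 + log(0.0006159/0.001458) = 3.85 + (-0.37) = 3.48.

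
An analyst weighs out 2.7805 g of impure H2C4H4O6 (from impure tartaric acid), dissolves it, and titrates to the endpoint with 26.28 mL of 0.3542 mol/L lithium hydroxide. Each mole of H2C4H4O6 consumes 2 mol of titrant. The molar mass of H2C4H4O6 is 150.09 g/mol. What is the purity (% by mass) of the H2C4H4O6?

n(LiOH) = 0.3542 x 0.02628 = 0.009308 mol.
n(H2C4H4O6) = 0.009308 / 2 = 0.004654 mol.
mass of H2C4H4O6 = 0.004654 x 150.09 = 0.6985 g.
% purity = 0.6985 / 2.7805 x 100 = 25.1%.

25.1%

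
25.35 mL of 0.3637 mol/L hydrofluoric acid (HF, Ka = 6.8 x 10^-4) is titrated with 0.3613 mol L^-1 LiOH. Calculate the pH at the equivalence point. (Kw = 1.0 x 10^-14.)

n(HF) = 0.3637 x 0.02535 = 0.009220 mol; V(LiOH) at equivalence = 0.009220/0.3613 = 0.02552 L.
At equivalence all the acid is converted to F-; total volume = 0.02535 + 0.02552 = 0.05087 L, so [F-] = 0.009220/0.05087 = 0.1812 M.
Kb = Kw/Ka = 1.0e-14 / 6.8 x 10^-4 = 1.47e-11.
[OH^-] = sqrt(Kb x [F-]) = sqrt(1.47e-11 x 0.1812) = 1.63e-6 M.
pOH = 5.79, so pH = 14.00 - 5.79 = 8.21.

8.21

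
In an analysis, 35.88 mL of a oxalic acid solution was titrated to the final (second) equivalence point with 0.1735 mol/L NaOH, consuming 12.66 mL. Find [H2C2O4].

0.0306 M

n(NaOH) = 0.1735 x 0.01266 = 0.002197 mol.
At the final (second) equivalence point, 2 mol OH^- react per mol H2C2O4, so n(H2C2O4) = 0.002197 / 2 = 0.001098 mol.
[H2C2O4] = 0.001098 / 0.03588 L = 0.0306 M.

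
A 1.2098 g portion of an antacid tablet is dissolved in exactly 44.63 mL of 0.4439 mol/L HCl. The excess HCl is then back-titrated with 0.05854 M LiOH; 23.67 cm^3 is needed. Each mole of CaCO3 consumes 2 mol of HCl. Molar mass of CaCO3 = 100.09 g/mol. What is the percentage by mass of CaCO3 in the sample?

76.2%

Total n(HCl) added = 0.4439 x 0.04463 = 0.01981 mol.
n(LiOH) used = 0.05854 x 0.02367 = 0.001386 mol, which equals the excess n(HCl).
So n(HCl) consumed by the sample = 0.01981 - 0.001386 = 0.01843 mol.
n(CaCO3) = 0.01843 / 2 = 0.009213 mol.
mass CaCO3 = 0.009213 x 100.09 = 0.9221 g, so %CaCO3 = 0.9221/1.2098 x 100 = 76.2%.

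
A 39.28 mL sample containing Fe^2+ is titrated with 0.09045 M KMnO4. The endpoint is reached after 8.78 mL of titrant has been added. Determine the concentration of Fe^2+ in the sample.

0.101 M

n(KMnO4) = 0.09045 x 0.008780 = 0.0007942 mol.
From the balanced equation, 1 mol KMnO4 reacts with 5 mol Fe^2+, so n(Fe^2+) = 0.0007942 x 5/1 = 0.003971 mol.
[Fe^2+] = 0.003971 / 0.03928 L = 0.101 M.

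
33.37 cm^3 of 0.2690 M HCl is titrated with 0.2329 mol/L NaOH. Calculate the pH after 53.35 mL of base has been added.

12.60

n(acid) = 0.2690 x 0.03337 = 0.008977 mol; n(NaOH) added = 0.2329 x 0.05335 = 0.01243 mol.
Base is in excess by 0.01243 - 0.008977 = 0.003449 mol in a total volume of 0.08672 L.
[OH^-] = 0.003449/0.08672 = 0.03977 M, so pOH = 1.40 and pH = 14.00 - 1.40 = 12.60.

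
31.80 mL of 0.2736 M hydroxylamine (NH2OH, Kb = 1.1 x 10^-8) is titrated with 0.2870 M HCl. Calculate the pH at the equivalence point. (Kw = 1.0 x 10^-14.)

3.45

n(NH2OH) = 0.2736 x 0.03180 = 0.008700 mol; V(HCl) at equivalence = 0.008700/0.2870 = 0.03032 L.
At equivalence the base is fully converted to NH3OH+; total volume = 0.06212 L, so [NH3OH+] = 0.008700/0.06212 = 0.1401 M.
Ka(NH3OH+) = Kw/Kb = 1.0e-14 / 1.1 x 10^-8 = 9.09e-7.
[H^+] = sqrt(Ka x [NH3OH+]) = sqrt(9.09e-7 x 0.1401) = 0.000357 M.
pH = -log(0.000357) = 3.45.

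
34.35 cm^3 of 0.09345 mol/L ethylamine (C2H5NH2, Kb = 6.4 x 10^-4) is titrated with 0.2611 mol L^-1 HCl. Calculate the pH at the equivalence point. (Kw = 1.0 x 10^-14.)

5.98

n(C2H5NH2) = 0.09345 x 0.03435 = 0.003210 mol; V(HCl) at equivalence = 0.003210/0.2611 = 0.01229 L.
At equivalence the base is fully converted to C2H5NH3+; total volume = 0.04664 L, so [C2H5NH3+] = 0.003210/0.04664 = 0.06882 M.
Ka(C2H5NH3+) = Kw/Kb = 1.0e-14 / 6.4 x 10^-4 = 1.56e-11.
[H^+] = sqrt(Ka x [C2H5NH3+]) = sqrt(1.56e-11 x 0.06882) = 1.04e-6 M.
pH = -log(1.04e-6) = 5.98.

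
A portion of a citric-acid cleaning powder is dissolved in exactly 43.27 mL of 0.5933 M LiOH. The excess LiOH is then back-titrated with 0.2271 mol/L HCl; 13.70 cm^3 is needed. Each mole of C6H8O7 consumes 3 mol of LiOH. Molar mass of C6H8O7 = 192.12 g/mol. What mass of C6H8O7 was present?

1.44 g

Total n(LiOH) added = 0.5933 x 0.04327 = 0.02567 mol.
n(HCl) used = 0.2271 x 0.01370 = 0.003111 mol, which equals the excess n(LiOH).
So n(LiOH) consumed by the sample = 0.02567 - 0.003111 = 0.02256 mol.
n(C6H8O7) = 0.02256 / 3 = 0.007520 mol.
mass = 0.007520 mol x 192.12 g/mol = 1.44 g.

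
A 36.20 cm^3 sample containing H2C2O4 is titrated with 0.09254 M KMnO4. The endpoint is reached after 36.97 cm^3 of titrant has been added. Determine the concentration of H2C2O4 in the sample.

0.236 M

n(KMnO4) = 0.09254 x 0.03697 = 0.003421 mol.
From the balanced equation, 2 mol KMnO4 reacts with 5 mol H2C2O4, so n(H2C2O4) = 0.003421 x 5/2 = 0.008553 mol.
[H2C2O4] = 0.008553 / 0.03620 L = 0.236 M.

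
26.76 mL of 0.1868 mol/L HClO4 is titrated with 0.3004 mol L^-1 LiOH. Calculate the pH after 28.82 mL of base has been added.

n(acid) = 0.1868 x 0.02676 = 0.004999 mol; n(LiOH) added = 0.3004 x 0.02882 = 0.008658 mol.
Base is in excess by 0.008658 - 0.004999 = 0.003659 mol in a total volume of 0.05558 L.
[OH^-] = 0.003659/0.05558 = 0.06583 M, so pOH = 1.18 and pH = 14.00 - 1.18 = 12.82.

12.82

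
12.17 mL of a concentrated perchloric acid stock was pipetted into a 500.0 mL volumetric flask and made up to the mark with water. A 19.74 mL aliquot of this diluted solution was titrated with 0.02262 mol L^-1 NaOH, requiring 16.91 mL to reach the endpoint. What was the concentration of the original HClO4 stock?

0.796 M

n(NaOH) = 0.02262 x 0.01691 = 0.0003825 mol.
n(HClO4) in the aliquot = 0.0003825 mol.
[diluted HClO4] = 0.0003825 / 0.01974 = 0.01938 M.
Dilution factor = 500.0/12.17 = 41.08, so [stock] = 0.01938 x 41.08 = 0.796 M.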